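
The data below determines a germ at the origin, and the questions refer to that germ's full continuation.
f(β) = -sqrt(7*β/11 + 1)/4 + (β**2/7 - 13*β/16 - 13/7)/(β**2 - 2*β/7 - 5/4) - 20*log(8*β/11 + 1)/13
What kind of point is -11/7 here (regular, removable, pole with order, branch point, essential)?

The term (-1/4)*sqrt(1 - β/(-11/7)) has argument 1 - -11/7/(-11/7) = 0 at -11/7: a square-root (algebraic, two-sheeted) branch point; the remaining terms are analytic or single-valued there.

The point is an algebraic (square-root) branch point.


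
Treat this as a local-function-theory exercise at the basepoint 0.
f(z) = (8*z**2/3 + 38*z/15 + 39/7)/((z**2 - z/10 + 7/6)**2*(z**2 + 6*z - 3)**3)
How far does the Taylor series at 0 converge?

The radius of convergence is -3 + (2)*sqrt(3).

Denominator factor (z**2 + 6*z - 3)^3: discriminant 48, real irrational roots -3 + (2)*sqrt(3) and -3 - (2)*sqrt(3); poles of order 3, moduli -3 + (2)*sqrt(3) and 3 + (2)*sqrt(3).
Denominator factor (z**2 - z/10 + 7/6)^2: discriminant -1397/300, complex-conjugate roots (1/20) + ((1/60)*sqrt(4191))*i and (1/20) - ((1/60)*sqrt(4191))*i; poles of order 2, moduli (1/6)*sqrt(42) and (1/6)*sqrt(42).
The radius of convergence is the smallest modulus among the singular points: -3 + (2)*sqrt(3).


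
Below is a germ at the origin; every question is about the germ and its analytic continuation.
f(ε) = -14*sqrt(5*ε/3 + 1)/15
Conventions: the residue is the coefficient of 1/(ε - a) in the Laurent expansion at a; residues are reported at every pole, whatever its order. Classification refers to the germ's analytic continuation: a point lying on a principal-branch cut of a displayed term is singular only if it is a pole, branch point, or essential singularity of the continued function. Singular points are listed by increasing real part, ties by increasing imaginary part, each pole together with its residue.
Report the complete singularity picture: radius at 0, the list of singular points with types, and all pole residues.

Radius of convergence at 0: 3/5.
At -3/5: an algebraic (square-root) branch point.

Branch term (-14/15)*sqrt(1 - ε/(-3/5)): its argument vanishes at ε = -3/5, a square-root branch point, modulus 3/5.
The radius of convergence is the smallest modulus among the singular points: 3/5.


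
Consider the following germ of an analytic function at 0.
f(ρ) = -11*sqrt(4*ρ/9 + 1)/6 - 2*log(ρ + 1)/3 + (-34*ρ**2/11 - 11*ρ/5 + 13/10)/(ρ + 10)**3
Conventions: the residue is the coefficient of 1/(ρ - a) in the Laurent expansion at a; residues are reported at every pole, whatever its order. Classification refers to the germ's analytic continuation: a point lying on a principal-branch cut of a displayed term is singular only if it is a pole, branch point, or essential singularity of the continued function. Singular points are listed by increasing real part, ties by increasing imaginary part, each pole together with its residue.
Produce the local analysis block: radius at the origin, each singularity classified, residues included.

Radius of convergence at 0: 1.
At -10: a pole of order 3; residue -34/11.
At -9/4: an algebraic (square-root) branch point.
At -1: a logarithmic branch point.

Denominator factor (ρ + 10)^3: pole of order 3 at -10, modulus 10.
Branch term (-11/6)*sqrt(1 - ρ/(-9/4)): its argument vanishes at ρ = -9/4, a square-root branch point, modulus 9/4.
Branch term (-2/3)*log(1 - ρ/(-1)): its argument vanishes at ρ = -1, a logarithmic branch point, modulus 1.
The radius of convergence is the smallest modulus among the singular points: 1.
The branch terms are analytic at -10 and contribute nothing to the residue; only the rational part matters.
At the order-3 pole -10 set g(ρ) = (ρ - (-10))^3*(rational part) = -34*ρ**2/11 - 11*ρ/5 + 13/10.
Order-3 pole: residue = g''(a)/2; g''(-10) = -68/11, so the residue is -34/11.
List the singular points by increasing real part (a conjugate pair: the negative imaginary part first).


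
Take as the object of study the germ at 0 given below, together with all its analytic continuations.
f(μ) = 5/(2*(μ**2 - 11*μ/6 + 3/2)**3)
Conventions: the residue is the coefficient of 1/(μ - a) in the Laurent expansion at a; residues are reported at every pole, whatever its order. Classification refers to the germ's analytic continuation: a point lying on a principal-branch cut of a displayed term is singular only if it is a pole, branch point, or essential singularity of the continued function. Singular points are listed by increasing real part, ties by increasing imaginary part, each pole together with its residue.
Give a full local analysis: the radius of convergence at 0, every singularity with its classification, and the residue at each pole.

Denominator factor (μ**2 - 11*μ/6 + 3/2)^3: discriminant -95/36, complex-conjugate roots (11/12) + ((1/12)*sqrt(95))*i and (11/12) - ((1/12)*sqrt(95))*i; poles of order 3, moduli (1/2)*sqrt(6) and (1/2)*sqrt(6).
The radius of convergence is the smallest modulus among the singular points: (1/2)*sqrt(6).
The factor μ**2 - 11*μ/6 + 3/2 splits as (μ - a)(μ - a') with a = (11/12) - ((1/12)*sqrt(95))*i, a' = (11/12) + ((1/12)*sqrt(95))*i. At the order-3 pole a set g(μ) = (μ - a)^3*f(μ) = [5/2] / (μ - a')^3.
Order-3 pole: residue = g''(a)/2; g''((11/12) - ((1/12)*sqrt(95))*i) = ((46656/171475)*sqrt(95))*i, so the residue is ((23328/171475)*sqrt(95))*i.
The factor μ**2 - 11*μ/6 + 3/2 splits as (μ - a)(μ - a') with a = (11/12) + ((1/12)*sqrt(95))*i, a' = (11/12) - ((1/12)*sqrt(95))*i. At the order-3 pole a set g(μ) = (μ - a)^3*f(μ) = [5/2] / (μ - a')^3.
Order-3 pole: residue = g''(a)/2; g''((11/12) + ((1/12)*sqrt(95))*i) = -((46656/171475)*sqrt(95))*i, so the residue is -((23328/171475)*sqrt(95))*i.
List the singular points by increasing real part (a conjugate pair: the negative imaginary part first).

Radius of convergence at 0: (1/2)*sqrt(6).
At (11/12) - ((1/12)*sqrt(95))*i: a pole of order 3; residue ((23328/171475)*sqrt(95))*i.
At (11/12) + ((1/12)*sqrt(95))*i: a pole of order 3; residue -((23328/171475)*sqrt(95))*i.


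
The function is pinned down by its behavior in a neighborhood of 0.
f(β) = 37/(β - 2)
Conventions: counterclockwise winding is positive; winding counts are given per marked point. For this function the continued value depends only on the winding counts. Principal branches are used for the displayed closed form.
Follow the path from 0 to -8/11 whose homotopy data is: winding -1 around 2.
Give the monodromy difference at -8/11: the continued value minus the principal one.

The function is rational, hence single-valued: continuing it around any pole returns the same value, so the difference is 0.

Continued minus principal equals 0.


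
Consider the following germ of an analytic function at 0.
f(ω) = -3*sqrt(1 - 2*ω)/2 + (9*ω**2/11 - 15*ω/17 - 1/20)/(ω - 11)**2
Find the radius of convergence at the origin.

The radius of convergence is 1/2.

Denominator factor (ω - 11)^2: pole of order 2 at 11, modulus 11.
Branch term (-3/2)*sqrt(1 - ω/(1/2)): its argument vanishes at ω = 1/2, a square-root branch point, modulus 1/2.
The radius of convergence is the smallest modulus among the singular points: 1/2.


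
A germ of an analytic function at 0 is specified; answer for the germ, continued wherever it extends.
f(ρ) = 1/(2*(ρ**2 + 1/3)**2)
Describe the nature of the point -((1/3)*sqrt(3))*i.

The point is a pole of order 2.

The denominator factor ρ**2 + 1/3 vanishes at -((1/3)*sqrt(3))*i and appears to the power 2; the numerator there equals 1/2, nonzero, and no other factor vanishes.
Hence a pole whose order is the multiplicity, 2.


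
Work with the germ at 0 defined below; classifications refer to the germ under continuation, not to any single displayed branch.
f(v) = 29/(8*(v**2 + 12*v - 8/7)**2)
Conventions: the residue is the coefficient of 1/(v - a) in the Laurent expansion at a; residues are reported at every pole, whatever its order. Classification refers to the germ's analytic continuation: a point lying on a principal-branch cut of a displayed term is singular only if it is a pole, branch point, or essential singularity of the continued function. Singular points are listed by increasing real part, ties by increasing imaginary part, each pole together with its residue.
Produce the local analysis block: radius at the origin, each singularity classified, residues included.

Denominator factor (v**2 + 12*v - 8/7)^2: discriminant 1040/7, real irrational roots -6 + (2/7)*sqrt(455) and -6 - (2/7)*sqrt(455); poles of order 2, moduli -6 + (2/7)*sqrt(455) and 6 + (2/7)*sqrt(455).
The radius of convergence is the smallest modulus among the singular points: -6 + (2/7)*sqrt(455).
The factor v**2 + 12*v - 8/7 splits as (v - a)(v - a') with a = -6 - (2/7)*sqrt(455), a' = -6 + (2/7)*sqrt(455). At the order-2 pole a set g(v) = (v - a)^2*f(v) = [29/8] / (v - a')^2.
Order-2 pole: residue = g'(a); g'(-6 - (2/7)*sqrt(455)) = (203/1081600)*sqrt(455), so the residue is (203/1081600)*sqrt(455).
The factor v**2 + 12*v - 8/7 splits as (v - a)(v - a') with a = -6 + (2/7)*sqrt(455), a' = -6 - (2/7)*sqrt(455). At the order-2 pole a set g(v) = (v - a)^2*f(v) = [29/8] / (v - a')^2.
Order-2 pole: residue = g'(a); g'(-6 + (2/7)*sqrt(455)) = -(203/1081600)*sqrt(455), so the residue is -(203/1081600)*sqrt(455).
List the singular points by increasing real part (a conjugate pair: the negative imaginary part first).

Radius of convergence at 0: -6 + (2/7)*sqrt(455).
At -6 - (2/7)*sqrt(455): a pole of order 2; residue (203/1081600)*sqrt(455).
At -6 + (2/7)*sqrt(455): a pole of order 2; residue -(203/1081600)*sqrt(455).


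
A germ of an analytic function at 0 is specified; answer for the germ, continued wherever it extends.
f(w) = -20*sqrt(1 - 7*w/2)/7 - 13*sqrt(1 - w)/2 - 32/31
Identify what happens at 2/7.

The term (-20/7)*sqrt(1 - w/(2/7)) has argument 1 - 2/7/(2/7) = 0 at 2/7: a square-root (algebraic, two-sheeted) branch point; the remaining terms are analytic or single-valued there.

The point is an algebraic (square-root) branch point.


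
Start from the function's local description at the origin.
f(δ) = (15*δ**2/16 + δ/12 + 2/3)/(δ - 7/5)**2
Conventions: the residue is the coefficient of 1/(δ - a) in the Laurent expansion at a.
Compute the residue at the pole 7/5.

The residue is 65/24.

At the order-2 pole 7/5 set g(δ) = (δ - (7/5))^2*f(δ) = 15*δ**2/16 + δ/12 + 2/3.
Order-2 pole: residue = g'(a); g'(7/5) = 65/24, so the residue is 65/24.


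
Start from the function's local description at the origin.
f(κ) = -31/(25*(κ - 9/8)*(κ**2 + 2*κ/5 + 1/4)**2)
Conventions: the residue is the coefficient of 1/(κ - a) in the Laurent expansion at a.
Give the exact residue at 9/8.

At the order-1 pole 9/8 set g(κ) = (κ - (9/8))*f(κ) = -31/(25*(κ**2 + 2*κ/5 + 1/4)**2).
Simple pole: residue = g(a) at a = 9/8, which is -126976/395641.

The residue is -126976/395641.


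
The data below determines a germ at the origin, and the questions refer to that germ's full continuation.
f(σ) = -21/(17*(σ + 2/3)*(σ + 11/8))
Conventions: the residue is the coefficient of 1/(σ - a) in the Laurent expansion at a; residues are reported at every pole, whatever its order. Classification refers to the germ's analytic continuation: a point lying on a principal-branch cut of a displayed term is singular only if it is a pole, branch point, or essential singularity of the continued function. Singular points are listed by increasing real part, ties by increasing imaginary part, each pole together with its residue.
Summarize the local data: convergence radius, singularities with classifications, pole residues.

Denominator factor (σ + 2/3): pole of order 1 at -2/3, modulus 2/3.
Denominator factor (σ + 11/8): pole of order 1 at -11/8, modulus 11/8.
The radius of convergence is the smallest modulus among the singular points: 2/3.
At the order-1 pole -11/8 set g(σ) = (σ - (-11/8))*f(σ) = -21/(17*(σ + 2/3)).
Simple pole: residue = g(a) at a = -11/8, which is 504/289.
At the order-1 pole -2/3 set g(σ) = (σ - (-2/3))*f(σ) = -21/(17*(σ + 11/8)).
Simple pole: residue = g(a) at a = -2/3, which is -504/289.
List the singular points by increasing real part (a conjugate pair: the negative imaginary part first).

Radius of convergence at 0: 2/3.
At -11/8: a pole of order 1; residue 504/289.
At -2/3: a pole of order 1; residue -504/289.


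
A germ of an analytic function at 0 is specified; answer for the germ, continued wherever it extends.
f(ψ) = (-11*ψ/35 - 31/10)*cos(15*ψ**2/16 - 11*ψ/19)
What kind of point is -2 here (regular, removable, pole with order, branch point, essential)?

There is no denominator, hence no pole anywhere.
The factor cos(15*ψ**2/16 - 11*ψ/19) is entire.
So the germ continues analytically to -2.

The point is a regular point.


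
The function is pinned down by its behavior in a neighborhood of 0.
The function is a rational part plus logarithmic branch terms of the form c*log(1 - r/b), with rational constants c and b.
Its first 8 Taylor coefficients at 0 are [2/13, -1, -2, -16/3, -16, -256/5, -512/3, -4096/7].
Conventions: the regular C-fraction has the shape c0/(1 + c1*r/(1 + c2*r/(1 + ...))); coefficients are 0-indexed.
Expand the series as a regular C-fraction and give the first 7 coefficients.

Taylor coefficients (read off): a_0 = 2/13, a_1 = -1, a_2 = -2, a_3 = -16/3, a_4 = -16, a_5 = -256/5, a_6 = -512/3.
c0 = a_0 = 2/13. Peel one level at a time: if S = 1 + c*r/S' with S'(0) = 1, then c is the r-coefficient of S and S' = c*r/(S - 1).
S_1 = c0/f = 1 + (13/2)*r + (221/4)*r^2 + ...; c1 = 13/2.
S_2 = c1*r/(S_1 - 1) = 1 + (-17/2)*r + (-4/3)*r^2 + ...; c2 = -17/2.
S_3 = c2*r/(S_2 - 1) = 1 + (-8/51)*r + (-752/2601)*r^2 + ...; c3 = -8/51.
S_4 = c3*r/(S_3 - 1) = 1 + (-94/51)*r + (-16/15)*r^2 + ...; c4 = -94/51.
S_5 = c4*r/(S_4 - 1) = 1 + (-136/235)*r + (-45424/55225)*r^2 + ...; c5 = -136/235.
S_6 = c5*r/(S_5 - 1) = 1 + (-334/235)*r + ...; c6 = -334/235.

The regular C-fraction coefficients are [2/13, 13/2, -17/2, -8/51, -94/51, -136/235, -334/235].


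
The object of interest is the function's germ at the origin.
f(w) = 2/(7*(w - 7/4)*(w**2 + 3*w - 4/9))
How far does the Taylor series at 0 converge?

Denominator factor (w - 7/4): pole of order 1 at 7/4, modulus 7/4.
Denominator factor (w**2 + 3*w - 4/9): discriminant 97/9, real irrational roots -3/2 + (1/6)*sqrt(97) and -3/2 - (1/6)*sqrt(97); poles of order 1, moduli -3/2 + (1/6)*sqrt(97) and 3/2 + (1/6)*sqrt(97).
The radius of convergence is the smallest modulus among the singular points: -3/2 + (1/6)*sqrt(97).

The radius of convergence is -3/2 + (1/6)*sqrt(97).


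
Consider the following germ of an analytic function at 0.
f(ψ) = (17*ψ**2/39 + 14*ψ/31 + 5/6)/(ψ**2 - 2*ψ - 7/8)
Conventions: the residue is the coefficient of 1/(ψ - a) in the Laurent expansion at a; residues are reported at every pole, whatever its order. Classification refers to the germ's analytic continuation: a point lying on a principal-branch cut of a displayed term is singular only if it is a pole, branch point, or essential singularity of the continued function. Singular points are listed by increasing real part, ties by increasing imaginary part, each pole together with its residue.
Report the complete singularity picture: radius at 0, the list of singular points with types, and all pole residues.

Denominator factor (ψ**2 - 2*ψ - 7/8): discriminant 15/2, real irrational roots 1 + (1/4)*sqrt(30) and 1 - (1/4)*sqrt(30); poles of order 1, moduli 1 + (1/4)*sqrt(30) and -1 + (1/4)*sqrt(30).
The radius of convergence is the smallest modulus among the singular points: -1 + (1/4)*sqrt(30).
The factor ψ**2 - 2*ψ - 7/8 splits as (ψ - a)(ψ - a') with a = 1 - (1/4)*sqrt(30), a' = 1 + (1/4)*sqrt(30). At the order-1 pole a set g(ψ) = (ψ - a)*f(ψ) = [17*ψ**2/39 + 14*ψ/31 + 5/6] / (ψ - a').
Simple pole: residue = g(a) at a = 1 - (1/4)*sqrt(30), which is 800/1209 - (8183/48360)*sqrt(30).
The factor ψ**2 - 2*ψ - 7/8 splits as (ψ - a)(ψ - a') with a = 1 + (1/4)*sqrt(30), a' = 1 - (1/4)*sqrt(30). At the order-1 pole a set g(ψ) = (ψ - a)*f(ψ) = [17*ψ**2/39 + 14*ψ/31 + 5/6] / (ψ - a').
Simple pole: residue = g(a) at a = 1 + (1/4)*sqrt(30), which is 800/1209 + (8183/48360)*sqrt(30).
List the singular points by increasing real part (a conjugate pair: the negative imaginary part first).

Radius of convergence at 0: -1 + (1/4)*sqrt(30).
At 1 - (1/4)*sqrt(30): a pole of order 1; residue 800/1209 - (8183/48360)*sqrt(30).
At 1 + (1/4)*sqrt(30): a pole of order 1; residue 800/1209 + (8183/48360)*sqrt(30).


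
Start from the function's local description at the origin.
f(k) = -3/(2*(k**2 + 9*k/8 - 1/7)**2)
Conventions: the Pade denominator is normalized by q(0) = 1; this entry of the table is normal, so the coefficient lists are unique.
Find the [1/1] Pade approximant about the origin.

Taylor coefficients needed (expand at 0): a_0 = -147/2, a_1 = -9261/8, a_2 = -1882041/128.
Write the denominator as Q(k) = 1 + q1*k. Requiring Q*f - P = O(k^3) with deg P <= 1 kills the coefficients of k^2..k^2 in Q*f:
  k^2: a_2 + q1*a_1 = 0, i.e. -1882041/128 + (-9261/8)*q1 = 0.
Solving this linear system: q1 = -1829/144.
The numerator is Q*f truncated at degree 1: P0 = a_0 = -147/2; P1 = a_1 + q1*a_0 = -21511/96.

The Pade approximant has numerator coefficients [-147/2, -21511/96]; denominator coefficients [1, -1829/144].


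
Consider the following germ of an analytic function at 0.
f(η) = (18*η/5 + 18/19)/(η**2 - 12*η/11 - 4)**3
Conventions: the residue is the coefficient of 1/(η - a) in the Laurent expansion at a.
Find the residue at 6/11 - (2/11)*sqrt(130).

The factor η**2 - 12*η/11 - 4 splits as (η - a)(η - a') with a = 6/11 - (2/11)*sqrt(130), a' = 6/11 + (2/11)*sqrt(130). At the order-3 pole a set g(η) = (η - a)^3*f(η) = [18*η/5 + 18/19] / (η - a')^3.
Order-3 pole: residue = g''(a)/2; g''(6/11 - (2/11)*sqrt(130)) = -(395307/158080000)*sqrt(130), so the residue is -(395307/316160000)*sqrt(130).

The residue is -(395307/316160000)*sqrt(130).


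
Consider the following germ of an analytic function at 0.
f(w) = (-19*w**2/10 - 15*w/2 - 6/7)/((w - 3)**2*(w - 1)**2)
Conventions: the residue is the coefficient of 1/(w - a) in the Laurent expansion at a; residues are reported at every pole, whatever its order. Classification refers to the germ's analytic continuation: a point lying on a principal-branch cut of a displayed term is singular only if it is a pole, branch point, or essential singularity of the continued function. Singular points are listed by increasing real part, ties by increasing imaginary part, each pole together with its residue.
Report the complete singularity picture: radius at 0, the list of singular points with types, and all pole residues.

Radius of convergence at 0: 1.
At 1: a pole of order 2; residue -1509/280.
At 3: a pole of order 2; residue 1509/280.

Denominator factor (w - 3)^2: pole of order 2 at 3, modulus 3.
Denominator factor (w - 1)^2: pole of order 2 at 1, modulus 1.
The radius of convergence is the smallest modulus among the singular points: 1.
At the order-2 pole 1 set g(w) = (w - (1))^2*f(w) = (-19*w**2/10 - 15*w/2 - 6/7)/(w - 3)**2.
Order-2 pole: residue = g'(a); g'(1) = -1509/280, so the residue is -1509/280.
At the order-2 pole 3 set g(w) = (w - (3))^2*f(w) = (-19*w**2/10 - 15*w/2 - 6/7)/(w - 1)**2.
Order-2 pole: residue = g'(a); g'(3) = 1509/280, so the residue is 1509/280.
List the singular points by increasing real part (a conjugate pair: the negative imaginary part first).


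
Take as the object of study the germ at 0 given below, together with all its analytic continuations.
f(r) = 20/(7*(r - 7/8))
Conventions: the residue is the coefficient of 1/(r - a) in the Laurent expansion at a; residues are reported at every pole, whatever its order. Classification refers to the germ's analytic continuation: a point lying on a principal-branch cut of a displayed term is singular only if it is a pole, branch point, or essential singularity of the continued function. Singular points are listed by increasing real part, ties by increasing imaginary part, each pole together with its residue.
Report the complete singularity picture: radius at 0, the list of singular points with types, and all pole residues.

Denominator factor (r - 7/8): pole of order 1 at 7/8, modulus 7/8.
The radius of convergence is the smallest modulus among the singular points: 7/8.
At the order-1 pole 7/8 set g(r) = (r - (7/8))*f(r) = 20/7.
Simple pole: residue = g(a) at a = 7/8, which is 20/7.

Radius of convergence at 0: 7/8.
At 7/8: a pole of order 1; residue 20/7.


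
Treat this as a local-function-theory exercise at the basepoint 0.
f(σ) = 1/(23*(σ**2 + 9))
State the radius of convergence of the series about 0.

Denominator factor (σ**2 + 9): discriminant -36, complex-conjugate roots (3)*i and -(3)*i; poles of order 1, moduli 3 and 3.
The radius of convergence is the smallest modulus among the singular points: 3.

The radius of convergence is 3.


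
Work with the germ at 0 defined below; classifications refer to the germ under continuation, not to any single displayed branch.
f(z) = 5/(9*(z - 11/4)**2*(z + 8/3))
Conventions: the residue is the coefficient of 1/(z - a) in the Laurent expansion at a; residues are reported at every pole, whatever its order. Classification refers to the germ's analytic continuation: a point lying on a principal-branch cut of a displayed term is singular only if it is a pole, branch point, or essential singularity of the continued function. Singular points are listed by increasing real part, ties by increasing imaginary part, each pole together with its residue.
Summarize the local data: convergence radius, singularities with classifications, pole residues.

Denominator factor (z - 11/4)^2: pole of order 2 at 11/4, modulus 11/4.
Denominator factor (z + 8/3): pole of order 1 at -8/3, modulus 8/3.
The radius of convergence is the smallest modulus among the singular points: 8/3.
At the order-1 pole -8/3 set g(z) = (z - (-8/3))*f(z) = 5/(9*(z - 11/4)**2).
Simple pole: residue = g(a) at a = -8/3, which is 16/845.
At the order-2 pole 11/4 set g(z) = (z - (11/4))^2*f(z) = 5/(9*(z + 8/3)).
Order-2 pole: residue = g'(a); g'(11/4) = -16/845, so the residue is -16/845.
List the singular points by increasing real part (a conjugate pair: the negative imaginary part first).

Radius of convergence at 0: 8/3.
At -8/3: a pole of order 1; residue 16/845.
At 11/4: a pole of order 2; residue -16/845.


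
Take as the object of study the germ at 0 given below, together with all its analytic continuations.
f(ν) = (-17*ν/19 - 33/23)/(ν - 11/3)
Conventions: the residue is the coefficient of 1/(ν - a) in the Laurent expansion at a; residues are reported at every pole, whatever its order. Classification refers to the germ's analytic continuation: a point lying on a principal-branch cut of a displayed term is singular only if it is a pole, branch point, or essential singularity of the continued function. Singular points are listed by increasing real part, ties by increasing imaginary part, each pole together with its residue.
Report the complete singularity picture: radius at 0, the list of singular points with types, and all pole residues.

Radius of convergence at 0: 11/3.
At 11/3: a pole of order 1; residue -6182/1311.

Denominator factor (ν - 11/3): pole of order 1 at 11/3, modulus 11/3.
The radius of convergence is the smallest modulus among the singular points: 11/3.
At the order-1 pole 11/3 set g(ν) = (ν - (11/3))*f(ν) = -17*ν/19 - 33/23.
Simple pole: residue = g(a) at a = 11/3, which is -6182/1311.


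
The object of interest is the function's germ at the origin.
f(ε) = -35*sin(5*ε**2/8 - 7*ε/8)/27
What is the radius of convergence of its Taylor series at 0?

The factor -sin(5*ε**2/8 - 7*ε/8) is entire and contributes no finite singular point.
The polynomial part has no poles.
No finite singular points: the Taylor series at 0 converges everywhere.

The radius of convergence is infinite.


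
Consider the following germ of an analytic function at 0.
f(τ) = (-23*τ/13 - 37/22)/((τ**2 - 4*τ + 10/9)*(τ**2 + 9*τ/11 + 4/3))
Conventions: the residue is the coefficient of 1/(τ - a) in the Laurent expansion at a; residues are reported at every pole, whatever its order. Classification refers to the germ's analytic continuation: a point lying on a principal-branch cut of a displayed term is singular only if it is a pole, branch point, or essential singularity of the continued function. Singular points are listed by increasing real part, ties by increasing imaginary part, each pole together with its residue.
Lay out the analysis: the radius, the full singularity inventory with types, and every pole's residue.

Denominator factor (τ**2 + 9*τ/11 + 4/3): discriminant -1693/363, complex-conjugate roots (-9/22) + ((1/66)*sqrt(5079))*i and (-9/22) - ((1/66)*sqrt(5079))*i; poles of order 1, moduli (2/3)*sqrt(3) and (2/3)*sqrt(3).
Denominator factor (τ**2 - 4*τ + 10/9): discriminant 104/9, real irrational roots 2 + (1/3)*sqrt(26) and 2 - (1/3)*sqrt(26); poles of order 1, moduli 2 + (1/3)*sqrt(26) and 2 - (1/3)*sqrt(26).
The radius of convergence is the smallest modulus among the singular points: 2 - (1/3)*sqrt(26).
The factor τ**2 + 9*τ/11 + 4/3 splits as (τ - a)(τ - a') with a = (-9/22) - ((1/66)*sqrt(5079))*i, a' = (-9/22) + ((1/66)*sqrt(5079))*i. At the order-1 pole a set g(τ) = (τ - a)*f(τ) = [(-23*τ/13 - 37/22)/(τ**2 - 4*τ + 10/9)] / (τ - a').
Simple pole: residue = g(a) at a = (-9/22) - ((1/66)*sqrt(5079))*i, which is (-392949/3070808) + ((9265743/5198877944)*sqrt(5079))*i.
The factor τ**2 + 9*τ/11 + 4/3 splits as (τ - a)(τ - a') with a = (-9/22) + ((1/66)*sqrt(5079))*i, a' = (-9/22) - ((1/66)*sqrt(5079))*i. At the order-1 pole a set g(τ) = (τ - a)*f(τ) = [(-23*τ/13 - 37/22)/(τ**2 - 4*τ + 10/9)] / (τ - a').
Simple pole: residue = g(a) at a = (-9/22) + ((1/66)*sqrt(5079))*i, which is (-392949/3070808) - ((9265743/5198877944)*sqrt(5079))*i.
The factor τ**2 - 4*τ + 10/9 splits as (τ - a)(τ - a') with a = 2 - (1/3)*sqrt(26), a' = 2 + (1/3)*sqrt(26). At the order-1 pole a set g(τ) = (τ - a)*f(τ) = [(-23*τ/13 - 37/22)/(τ**2 + 9*τ/11 + 4/3)] / (τ - a').
Simple pole: residue = g(a) at a = 2 - (1/3)*sqrt(26), which is 392949/3070808 + (1025865/19960252)*sqrt(26).
The factor τ**2 - 4*τ + 10/9 splits as (τ - a)(τ - a') with a = 2 + (1/3)*sqrt(26), a' = 2 - (1/3)*sqrt(26). At the order-1 pole a set g(τ) = (τ - a)*f(τ) = [(-23*τ/13 - 37/22)/(τ**2 + 9*τ/11 + 4/3)] / (τ - a').
Simple pole: residue = g(a) at a = 2 + (1/3)*sqrt(26), which is 392949/3070808 - (1025865/19960252)*sqrt(26).
List the singular points by increasing real part (a conjugate pair: the negative imaginary part first).

Radius of convergence at 0: 2 - (1/3)*sqrt(26).
At (-9/22) - ((1/66)*sqrt(5079))*i: a pole of order 1; residue (-392949/3070808) + ((9265743/5198877944)*sqrt(5079))*i.
At (-9/22) + ((1/66)*sqrt(5079))*i: a pole of order 1; residue (-392949/3070808) - ((9265743/5198877944)*sqrt(5079))*i.
At 2 - (1/3)*sqrt(26): a pole of order 1; residue 392949/3070808 + (1025865/19960252)*sqrt(26).
At 2 + (1/3)*sqrt(26): a pole of order 1; residue 392949/3070808 - (1025865/19960252)*sqrt(26).


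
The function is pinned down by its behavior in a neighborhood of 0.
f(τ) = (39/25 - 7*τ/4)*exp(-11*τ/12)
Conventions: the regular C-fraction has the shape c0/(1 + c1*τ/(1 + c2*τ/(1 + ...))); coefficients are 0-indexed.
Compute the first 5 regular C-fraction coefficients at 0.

Taylor coefficients (expand at 0): a_0 = 39/25, a_1 = -159/50, a_2 = 5423/2400, a_3 = -20207/21600, a_4 = 374011/1382400.
c0 = a_0 = 39/25. Peel one level at a time: if S = 1 + c*τ/S' with S'(0) = 1, then c is the τ-coefficient of S and S' = c*τ/(S - 1).
S_1 = c0/f = 1 + (53/26)*τ + (131749/48672)*τ^2 + ...; c1 = 53/26.
S_2 = c1*τ/(S_1 - 1) = 1 + (-131749/99216)*τ + (4091131/19415808)*τ^2 + ...; c2 = -131749/99216.
S_3 = c2*τ/(S_2 - 1) = 1 + (53184703/335169456)*τ + (4011690289321/89982830021184)*τ^2 + ...; c3 = 53184703/335169456.
S_4 = c3*τ/(S_3 - 1) = 1 + (-135168204281/481093067412)*τ + ...; c4 = -135168204281/481093067412.

The regular C-fraction coefficients are [39/25, 53/26, -131749/99216, 53184703/335169456, -135168204281/481093067412].


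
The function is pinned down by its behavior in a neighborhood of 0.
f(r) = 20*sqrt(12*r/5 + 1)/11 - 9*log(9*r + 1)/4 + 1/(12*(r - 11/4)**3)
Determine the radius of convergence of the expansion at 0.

The radius of convergence is 1/9.

Denominator factor (r - 11/4)^3: pole of order 3 at 11/4, modulus 11/4.
Branch term (-9/4)*log(1 - r/(-1/9)): its argument vanishes at r = -1/9, a logarithmic branch point, modulus 1/9.
Branch term (20/11)*sqrt(1 - r/(-5/12)): its argument vanishes at r = -5/12, a square-root branch point, modulus 5/12.
The radius of convergence is the smallest modulus among the singular points: 1/9.


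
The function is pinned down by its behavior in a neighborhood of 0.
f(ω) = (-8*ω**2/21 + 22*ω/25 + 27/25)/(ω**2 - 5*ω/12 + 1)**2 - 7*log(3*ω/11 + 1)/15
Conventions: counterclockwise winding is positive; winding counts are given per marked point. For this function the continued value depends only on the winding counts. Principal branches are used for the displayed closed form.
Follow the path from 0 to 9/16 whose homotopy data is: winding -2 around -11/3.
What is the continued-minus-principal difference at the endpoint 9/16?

The rational part is single-valued and drops out of the difference; each branch term changes only by its own monodromy.
(-7/15)*log(1 - ω/(-11/3)): each positive loop around -11/3 adds 2*pi*i to the log, so winding -2 contributes (-7/15)*(-2)*2*pi*i = (28/15)*pi*i.
Summing the contributions at ω = 9/16 gives (28/15)*pi*i.

Continued minus principal equals (28/15)*pi*i.


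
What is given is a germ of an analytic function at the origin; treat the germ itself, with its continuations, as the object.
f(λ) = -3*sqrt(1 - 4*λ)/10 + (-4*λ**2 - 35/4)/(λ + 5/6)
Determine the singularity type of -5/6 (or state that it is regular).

The point is a pole of order 1.

The denominator factor λ + 5/6 vanishes at -5/6 and appears to the power 1; the numerator there equals -415/36, nonzero, and no other factor vanishes.
The branch terms are analytic at this point.
Hence a pole whose order is the multiplicity, 1.


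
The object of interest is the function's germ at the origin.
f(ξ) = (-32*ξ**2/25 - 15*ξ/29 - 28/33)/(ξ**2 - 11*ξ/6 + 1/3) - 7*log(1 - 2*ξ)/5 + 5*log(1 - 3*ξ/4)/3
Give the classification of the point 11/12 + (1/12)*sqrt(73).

The denominator factor ξ**2 - 11*ξ/6 + 1/3 vanishes at 11/12 + (1/12)*sqrt(73) and appears to the power 1; the numerator there equals -874813/287100 - (6229/26100)*sqrt(73), nonzero, and no other factor vanishes.
The branch terms are analytic at this point.
Hence a pole whose order is the multiplicity, 1.

The point is a pole of order 1.


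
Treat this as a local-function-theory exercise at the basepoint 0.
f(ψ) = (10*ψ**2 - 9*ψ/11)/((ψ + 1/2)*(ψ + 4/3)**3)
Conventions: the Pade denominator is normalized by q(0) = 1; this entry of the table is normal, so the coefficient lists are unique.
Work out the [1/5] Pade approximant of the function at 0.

The Pade approximant has numerator coefficients [0, -243/352]; denominator coefficients [1, 593/36, 268939/1296, 118510307/46656, 203695126/6561, 22406463860/59049].

Taylor coefficients needed (expand at 0): a_0 = 0, a_1 = -243/352, a_2 = 16011/1408, a_3 = -124065/2816, a_4 = 1346085/11264, a_5 = -25040205/90112, a_6 = 215995869/360448.
Write the denominator as Q(ψ) = 1 + q1*ψ + q2*ψ^2 + q3*ψ^3 + q4*ψ^4 + q5*ψ^5. Requiring Q*f - P = O(ψ^7) with deg P <= 1 kills the coefficients of ψ^2..ψ^6 in Q*f:
  ψ^2: a_2 + q1*a_1 + q2*a_0 = 0, i.e. 16011/1408 + (-243/352)*q1 + (0)*q2 = 0.
  ψ^3: a_3 + q1*a_2 + q2*a_1 + q3*a_0 = 0, i.e. -124065/2816 + (16011/1408)*q1 + (-243/352)*q2 + (0)*q3 = 0.
  ψ^4: a_4 + q1*a_3 + q2*a_2 + q3*a_1 + q4*a_0 = 0, i.e. 1346085/11264 + (-124065/2816)*q1 + (16011/1408)*q2 + (-243/352)*q3 + (0)*q4 = 0.
  ψ^5: a_5 + q1*a_4 + q2*a_3 + q3*a_2 + q4*a_1 + q5*a_0 = 0, i.e. -25040205/90112 + (1346085/11264)*q1 + (-124065/2816)*q2 + (16011/1408)*q3 + (-243/352)*q4 + (0)*q5 = 0.
  ψ^6: a_6 + q1*a_5 + q2*a_4 + q3*a_3 + q4*a_2 + q5*a_1 = 0, i.e. 215995869/360448 + (-25040205/90112)*q1 + (1346085/11264)*q2 + (-124065/2816)*q3 + (16011/1408)*q4 + (-243/352)*q5 = 0.
Solving this linear system: q1 = 593/36, q2 = 268939/1296, q3 = 118510307/46656, q4 = 203695126/6561, q5 = 22406463860/59049.
The numerator is Q*f truncated at degree 1: P0 = a_0 = 0; P1 = a_1 + q1*a_0 = -243/352.


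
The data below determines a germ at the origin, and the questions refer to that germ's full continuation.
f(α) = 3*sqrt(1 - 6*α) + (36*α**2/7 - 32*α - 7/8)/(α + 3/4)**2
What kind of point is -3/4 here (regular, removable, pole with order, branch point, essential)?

The point is a pole of order 2.

The denominator factor α + 3/4 vanishes at -3/4 and appears to the power 2; the numerator there equals 1457/56, nonzero, and no other factor vanishes.
The branch terms are analytic at this point.
Hence a pole whose order is the multiplicity, 2.


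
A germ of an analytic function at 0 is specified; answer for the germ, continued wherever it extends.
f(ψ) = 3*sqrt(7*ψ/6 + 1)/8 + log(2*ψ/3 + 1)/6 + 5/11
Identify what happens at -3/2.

The term (1/6)*log(1 - ψ/(-3/2)) has argument 1 - -3/2/(-3/2) = 0 at -3/2: a logarithmic (infinitely-sheeted) branch point; the remaining terms are analytic or single-valued there.

The point is a logarithmic branch point.


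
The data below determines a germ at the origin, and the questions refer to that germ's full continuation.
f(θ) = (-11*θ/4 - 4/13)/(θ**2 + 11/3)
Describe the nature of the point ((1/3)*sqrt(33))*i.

The point is a pole of order 1.

The denominator factor θ**2 + 11/3 vanishes at ((1/3)*sqrt(33))*i and appears to the power 1; the numerator there equals (-4/13) - ((11/12)*sqrt(33))*i, nonzero, and no other factor vanishes.
Hence a pole whose order is the multiplicity, 1.


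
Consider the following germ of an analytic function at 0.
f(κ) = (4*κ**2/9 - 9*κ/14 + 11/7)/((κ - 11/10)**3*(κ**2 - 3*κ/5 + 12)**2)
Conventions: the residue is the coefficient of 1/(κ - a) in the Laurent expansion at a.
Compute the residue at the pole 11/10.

The residue is 107945888/83351646021.

At the order-3 pole 11/10 set g(κ) = (κ - (11/10))^3*f(κ) = (4*κ**2/9 - 9*κ/14 + 11/7)/(κ**2 - 3*κ/5 + 12)**2.
Order-3 pole: residue = g''(a)/2; g''(11/10) = 215891776/83351646021, so the residue is 107945888/83351646021.


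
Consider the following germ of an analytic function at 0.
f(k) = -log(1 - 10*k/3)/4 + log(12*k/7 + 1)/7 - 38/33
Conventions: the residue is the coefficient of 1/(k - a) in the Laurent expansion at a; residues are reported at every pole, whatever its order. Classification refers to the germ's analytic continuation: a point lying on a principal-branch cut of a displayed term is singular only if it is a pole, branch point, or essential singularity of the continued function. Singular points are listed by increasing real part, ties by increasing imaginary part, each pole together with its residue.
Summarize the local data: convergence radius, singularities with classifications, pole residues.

Radius of convergence at 0: 3/10.
At -7/12: a logarithmic branch point.
At 3/10: a logarithmic branch point.

Branch term (1/7)*log(1 - k/(-7/12)): its argument vanishes at k = -7/12, a logarithmic branch point, modulus 7/12.
Branch term (-1/4)*log(1 - k/(3/10)): its argument vanishes at k = 3/10, a logarithmic branch point, modulus 3/10.
The radius of convergence is the smallest modulus among the singular points: 3/10.
List the singular points by increasing real part (a conjugate pair: the negative imaginary part first).


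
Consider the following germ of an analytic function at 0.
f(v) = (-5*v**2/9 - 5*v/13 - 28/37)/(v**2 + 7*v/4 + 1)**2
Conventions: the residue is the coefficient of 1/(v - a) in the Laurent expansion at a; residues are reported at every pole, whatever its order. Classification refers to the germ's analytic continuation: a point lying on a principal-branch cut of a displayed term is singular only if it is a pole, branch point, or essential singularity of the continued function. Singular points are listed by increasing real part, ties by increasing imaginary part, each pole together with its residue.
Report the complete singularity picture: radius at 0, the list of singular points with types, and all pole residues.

Radius of convergence at 0: 1.
At (-7/8) - ((1/8)*sqrt(15))*i: a pole of order 2; residue -((540688/974025)*sqrt(15))*i.
At (-7/8) + ((1/8)*sqrt(15))*i: a pole of order 2; residue ((540688/974025)*sqrt(15))*i.

Denominator factor (v**2 + 7*v/4 + 1)^2: discriminant -15/16, complex-conjugate roots (-7/8) + ((1/8)*sqrt(15))*i and (-7/8) - ((1/8)*sqrt(15))*i; poles of order 2, moduli 1 and 1.
The radius of convergence is the smallest modulus among the singular points: 1.
The factor v**2 + 7*v/4 + 1 splits as (v - a)(v - a') with a = (-7/8) - ((1/8)*sqrt(15))*i, a' = (-7/8) + ((1/8)*sqrt(15))*i. At the order-2 pole a set g(v) = (v - a)^2*f(v) = [-5*v**2/9 - 5*v/13 - 28/37] / (v - a')^2.
Order-2 pole: residue = g'(a); g'((-7/8) - ((1/8)*sqrt(15))*i) = -((540688/974025)*sqrt(15))*i, so the residue is -((540688/974025)*sqrt(15))*i.
The factor v**2 + 7*v/4 + 1 splits as (v - a)(v - a') with a = (-7/8) + ((1/8)*sqrt(15))*i, a' = (-7/8) - ((1/8)*sqrt(15))*i. At the order-2 pole a set g(v) = (v - a)^2*f(v) = [-5*v**2/9 - 5*v/13 - 28/37] / (v - a')^2.
Order-2 pole: residue = g'(a); g'((-7/8) + ((1/8)*sqrt(15))*i) = ((540688/974025)*sqrt(15))*i, so the residue is ((540688/974025)*sqrt(15))*i.
List the singular points by increasing real part (a conjugate pair: the negative imaginary part first).


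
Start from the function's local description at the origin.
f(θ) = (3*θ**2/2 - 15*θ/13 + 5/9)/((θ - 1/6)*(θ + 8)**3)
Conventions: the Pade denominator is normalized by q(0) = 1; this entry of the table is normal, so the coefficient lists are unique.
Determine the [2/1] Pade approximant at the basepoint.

The Pade approximant has numerator coefficients [-5/768, 8075585/516282624, -89576763/3671343104]; denominator coefficients [1, -2461715/413688].

Taylor coefficients needed (expand at 0): a_0 = -5/768, a_1 = -615/26624, a_2 = -17237/106496, a_3 = -2461715/2555904.
Write the denominator as Q(θ) = 1 + q1*θ. Requiring Q*f - P = O(θ^4) with deg P <= 2 kills the coefficients of θ^3..θ^3 in Q*f:
  θ^3: a_3 + q1*a_2 = 0, i.e. -2461715/2555904 + (-17237/106496)*q1 = 0.
Solving this linear system: q1 = -2461715/413688.
The numerator is Q*f truncated at degree 2: P0 = a_0 = -5/768; P1 = a_1 + q1*a_0 = 8075585/516282624; P2 = a_2 + q1*a_1 = -89576763/3671343104.


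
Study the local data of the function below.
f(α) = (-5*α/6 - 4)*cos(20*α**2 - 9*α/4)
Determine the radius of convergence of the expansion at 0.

The factor cos(20*α**2 - 9*α/4) is entire and contributes no finite singular point.
The polynomial part has no poles.
No finite singular points: the Taylor series at 0 converges everywhere.

The radius of convergence is infinite.


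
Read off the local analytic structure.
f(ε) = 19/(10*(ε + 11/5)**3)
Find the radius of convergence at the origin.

Denominator factor (ε + 11/5)^3: pole of order 3 at -11/5, modulus 11/5.
The radius of convergence is the smallest modulus among the singular points: 11/5.

The radius of convergence is 11/5.


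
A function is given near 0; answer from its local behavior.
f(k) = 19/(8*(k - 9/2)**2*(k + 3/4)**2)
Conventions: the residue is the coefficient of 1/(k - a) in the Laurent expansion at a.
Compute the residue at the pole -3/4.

The residue is 304/9261.

At the order-2 pole -3/4 set g(k) = (k - (-3/4))^2*f(k) = 19/(8*(k - 9/2)**2).
Order-2 pole: residue = g'(a); g'(-3/4) = 304/9261, so the residue is 304/9261.


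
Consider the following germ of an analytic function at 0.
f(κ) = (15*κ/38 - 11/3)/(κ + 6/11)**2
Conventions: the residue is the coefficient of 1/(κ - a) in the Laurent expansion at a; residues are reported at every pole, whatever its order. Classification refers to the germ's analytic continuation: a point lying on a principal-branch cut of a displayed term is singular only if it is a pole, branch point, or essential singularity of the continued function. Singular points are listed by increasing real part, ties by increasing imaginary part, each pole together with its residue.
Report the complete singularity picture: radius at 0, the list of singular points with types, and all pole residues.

Radius of convergence at 0: 6/11.
At -6/11: a pole of order 2; residue 15/38.

Denominator factor (κ + 6/11)^2: pole of order 2 at -6/11, modulus 6/11.
The radius of convergence is the smallest modulus among the singular points: 6/11.
At the order-2 pole -6/11 set g(κ) = (κ - (-6/11))^2*f(κ) = 15*κ/38 - 11/3.
Order-2 pole: residue = g'(a); g'(-6/11) = 15/38, so the residue is 15/38.
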